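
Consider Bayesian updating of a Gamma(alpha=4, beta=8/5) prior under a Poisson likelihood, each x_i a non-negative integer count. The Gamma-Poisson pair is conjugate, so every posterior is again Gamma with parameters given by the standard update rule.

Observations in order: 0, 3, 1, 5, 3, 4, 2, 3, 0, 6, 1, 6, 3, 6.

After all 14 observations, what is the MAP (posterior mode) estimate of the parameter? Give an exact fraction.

115/39

obs 1: x=0 → posterior Gamma(4, 13/5)
obs 2: x=3 → posterior Gamma(7, 18/5)
obs 3: x=1 → posterior Gamma(8, 23/5)
obs 4: x=5 → posterior Gamma(13, 28/5)
obs 5: x=3 → posterior Gamma(16, 33/5)
obs 6: x=4 → posterior Gamma(20, 38/5)
obs 7: x=2 → posterior Gamma(22, 43/5)
obs 8: x=3 → posterior Gamma(25, 48/5)
obs 9: x=0 → posterior Gamma(25, 53/5)
obs 10: x=6 → posterior Gamma(31, 58/5)
obs 11: x=1 → posterior Gamma(32, 63/5)
obs 12: x=6 → posterior Gamma(38, 68/5)
obs 13: x=3 → posterior Gamma(41, 73/5)
obs 14: x=6 → posterior Gamma(47, 78/5)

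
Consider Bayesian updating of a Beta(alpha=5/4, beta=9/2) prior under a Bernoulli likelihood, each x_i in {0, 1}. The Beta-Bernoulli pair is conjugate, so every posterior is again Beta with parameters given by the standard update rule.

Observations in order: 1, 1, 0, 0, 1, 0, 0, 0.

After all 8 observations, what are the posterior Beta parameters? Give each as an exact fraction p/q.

obs 1: x=1 → posterior Beta(9/4, 9/2)
obs 2: x=1 → posterior Beta(13/4, 9/2)
obs 3: x=0 → posterior Beta(13/4, 11/2)
obs 4: x=0 → posterior Beta(13/4, 13/2)
obs 5: x=1 → posterior Beta(17/4, 13/2)
obs 6: x=0 → posterior Beta(17/4, 15/2)
obs 7: x=0 → posterior Beta(17/4, 17/2)
obs 8: x=0 → posterior Beta(17/4, 19/2)

alpha=17/4, beta=19/2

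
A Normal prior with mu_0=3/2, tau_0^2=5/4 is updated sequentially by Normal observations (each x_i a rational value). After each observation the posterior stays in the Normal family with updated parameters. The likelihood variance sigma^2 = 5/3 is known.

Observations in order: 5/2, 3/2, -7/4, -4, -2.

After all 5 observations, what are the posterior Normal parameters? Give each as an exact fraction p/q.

obs 1: x=5/2 → posterior Normal(27/14, 5/7)
obs 2: x=3/2 → posterior Normal(9/5, 1/2)
obs 3: x=-7/4 → posterior Normal(51/52, 5/13)
obs 4: x=-4 → posterior Normal(3/64, 5/16)
obs 5: x=-2 → posterior Normal(-21/76, 5/19)

mu_0=-21/76, tau_0^2=5/19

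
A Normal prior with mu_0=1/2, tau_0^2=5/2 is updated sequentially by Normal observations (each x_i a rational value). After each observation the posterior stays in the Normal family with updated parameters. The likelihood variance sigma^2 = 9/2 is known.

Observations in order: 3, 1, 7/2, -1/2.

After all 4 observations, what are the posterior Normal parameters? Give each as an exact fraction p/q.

mu_0=79/58, tau_0^2=45/58

obs 1: x=3 → posterior Normal(39/28, 45/28)
obs 2: x=1 → posterior Normal(49/38, 45/38)
obs 3: x=7/2 → posterior Normal(7/4, 15/16)
obs 4: x=-1/2 → posterior Normal(79/58, 45/58)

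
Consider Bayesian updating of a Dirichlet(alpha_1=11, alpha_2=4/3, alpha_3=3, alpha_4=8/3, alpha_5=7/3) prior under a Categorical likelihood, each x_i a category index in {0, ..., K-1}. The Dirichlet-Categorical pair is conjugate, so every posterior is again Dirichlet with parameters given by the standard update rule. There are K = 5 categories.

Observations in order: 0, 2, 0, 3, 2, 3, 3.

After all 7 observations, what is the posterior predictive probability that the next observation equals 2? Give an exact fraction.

obs 1: x=0 → posterior Dirichlet(12, 4/3, 3, 8/3, 7/3)
obs 2: x=2 → posterior Dirichlet(12, 4/3, 4, 8/3, 7/3)
obs 3: x=0 → posterior Dirichlet(13, 4/3, 4, 8/3, 7/3)
obs 4: x=3 → posterior Dirichlet(13, 4/3, 4, 11/3, 7/3)
obs 5: x=2 → posterior Dirichlet(13, 4/3, 5, 11/3, 7/3)
obs 6: x=3 → posterior Dirichlet(13, 4/3, 5, 14/3, 7/3)
obs 7: x=3 → posterior Dirichlet(13, 4/3, 5, 17/3, 7/3)

15/82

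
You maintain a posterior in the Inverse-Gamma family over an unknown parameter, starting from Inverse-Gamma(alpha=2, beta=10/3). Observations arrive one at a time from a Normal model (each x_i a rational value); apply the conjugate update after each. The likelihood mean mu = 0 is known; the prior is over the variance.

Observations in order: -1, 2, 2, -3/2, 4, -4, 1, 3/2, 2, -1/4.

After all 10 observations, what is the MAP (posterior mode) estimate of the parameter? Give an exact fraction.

obs 1: x=-1 → posterior Inverse-Gamma(5/2, 23/6)
obs 2: x=2 → posterior Inverse-Gamma(3, 35/6)
obs 3: x=2 → posterior Inverse-Gamma(7/2, 47/6)
obs 4: x=-3/2 → posterior Inverse-Gamma(4, 215/24)
obs 5: x=4 → posterior Inverse-Gamma(9/2, 407/24)
obs 6: x=-4 → posterior Inverse-Gamma(5, 599/24)
obs 7: x=1 → posterior Inverse-Gamma(11/2, 611/24)
obs 8: x=3/2 → posterior Inverse-Gamma(6, 319/12)
obs 9: x=2 → posterior Inverse-Gamma(13/2, 343/12)
obs 10: x=-1/4 → posterior Inverse-Gamma(7, 2747/96)

2747/768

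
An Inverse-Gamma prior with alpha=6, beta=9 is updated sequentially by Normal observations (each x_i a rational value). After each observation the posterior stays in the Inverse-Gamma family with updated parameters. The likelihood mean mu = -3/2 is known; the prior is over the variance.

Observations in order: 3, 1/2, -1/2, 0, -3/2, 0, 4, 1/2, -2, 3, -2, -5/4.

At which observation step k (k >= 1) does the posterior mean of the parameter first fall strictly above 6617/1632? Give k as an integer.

k = 7

obs 1: x=3 → posterior Inverse-Gamma(13/2, 153/8)
obs 2: x=1/2 → posterior Inverse-Gamma(7, 169/8)
obs 3: x=-1/2 → posterior Inverse-Gamma(15/2, 173/8)
obs 4: x=0 → posterior Inverse-Gamma(8, 91/4)
obs 5: x=-3/2 → posterior Inverse-Gamma(17/2, 91/4)
obs 6: x=0 → posterior Inverse-Gamma(9, 191/8)
obs 7: x=4 → posterior Inverse-Gamma(19/2, 39)
obs 8: x=1/2 → posterior Inverse-Gamma(10, 41)
obs 9: x=-2 → posterior Inverse-Gamma(21/2, 329/8)
obs 10: x=3 → posterior Inverse-Gamma(11, 205/4)
obs 11: x=-2 → posterior Inverse-Gamma(23/2, 411/8)
obs 12: x=-5/4 → posterior Inverse-Gamma(12, 1645/32)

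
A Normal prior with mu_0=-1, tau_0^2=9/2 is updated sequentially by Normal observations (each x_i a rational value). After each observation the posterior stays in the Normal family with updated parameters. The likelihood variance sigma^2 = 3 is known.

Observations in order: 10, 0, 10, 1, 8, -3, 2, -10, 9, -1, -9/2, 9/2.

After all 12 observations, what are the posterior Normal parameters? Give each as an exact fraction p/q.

obs 1: x=10 → posterior Normal(28/5, 9/5)
obs 2: x=0 → posterior Normal(7/2, 9/8)
obs 3: x=10 → posterior Normal(58/11, 9/11)
obs 4: x=1 → posterior Normal(61/14, 9/14)
obs 5: x=8 → posterior Normal(5, 9/17)
obs 6: x=-3 → posterior Normal(19/5, 9/20)
obs 7: x=2 → posterior Normal(82/23, 9/23)
obs 8: x=-10 → posterior Normal(2, 9/26)
obs 9: x=9 → posterior Normal(79/29, 9/29)
obs 10: x=-1 → posterior Normal(19/8, 9/32)
obs 11: x=-9/2 → posterior Normal(25/14, 9/35)
obs 12: x=9/2 → posterior Normal(2, 9/38)

mu_0=2, tau_0^2=9/38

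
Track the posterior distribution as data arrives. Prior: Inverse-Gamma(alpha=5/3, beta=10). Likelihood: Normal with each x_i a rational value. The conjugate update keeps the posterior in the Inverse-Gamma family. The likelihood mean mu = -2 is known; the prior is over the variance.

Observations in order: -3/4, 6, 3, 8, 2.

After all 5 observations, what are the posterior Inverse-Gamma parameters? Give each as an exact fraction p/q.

alpha=25/6, beta=3625/32

obs 1: x=-3/4 → posterior Inverse-Gamma(13/6, 345/32)
obs 2: x=6 → posterior Inverse-Gamma(8/3, 1369/32)
obs 3: x=3 → posterior Inverse-Gamma(19/6, 1769/32)
obs 4: x=8 → posterior Inverse-Gamma(11/3, 3369/32)
obs 5: x=2 → posterior Inverse-Gamma(25/6, 3625/32)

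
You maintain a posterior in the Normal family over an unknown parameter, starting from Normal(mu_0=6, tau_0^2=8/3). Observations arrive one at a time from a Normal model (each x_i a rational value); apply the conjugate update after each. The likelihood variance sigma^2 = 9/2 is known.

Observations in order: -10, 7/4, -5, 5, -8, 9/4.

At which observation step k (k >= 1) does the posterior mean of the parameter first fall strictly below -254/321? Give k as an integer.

k = 5

obs 1: x=-10 → posterior Normal(2/43, 72/43)
obs 2: x=7/4 → posterior Normal(30/59, 72/59)
obs 3: x=-5 → posterior Normal(-2/3, 24/25)
obs 4: x=5 → posterior Normal(30/91, 72/91)
obs 5: x=-8 → posterior Normal(-98/107, 72/107)
obs 6: x=9/4 → posterior Normal(-62/123, 24/41)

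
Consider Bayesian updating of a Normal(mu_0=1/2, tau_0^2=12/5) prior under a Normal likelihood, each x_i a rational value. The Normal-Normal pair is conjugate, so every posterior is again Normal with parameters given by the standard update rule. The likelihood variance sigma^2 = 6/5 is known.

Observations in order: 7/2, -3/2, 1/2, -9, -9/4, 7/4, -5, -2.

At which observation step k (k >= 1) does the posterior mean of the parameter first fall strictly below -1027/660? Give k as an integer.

obs 1: x=7/2 → posterior Normal(5/2, 4/5)
obs 2: x=-3/2 → posterior Normal(9/10, 12/25)
obs 3: x=1/2 → posterior Normal(11/14, 12/35)
obs 4: x=-9 → posterior Normal(-25/18, 4/15)
obs 5: x=-9/4 → posterior Normal(-17/11, 12/55)
obs 6: x=7/4 → posterior Normal(-27/26, 12/65)
obs 7: x=-5 → posterior Normal(-47/30, 4/25)
obs 8: x=-2 → posterior Normal(-55/34, 12/85)

k = 7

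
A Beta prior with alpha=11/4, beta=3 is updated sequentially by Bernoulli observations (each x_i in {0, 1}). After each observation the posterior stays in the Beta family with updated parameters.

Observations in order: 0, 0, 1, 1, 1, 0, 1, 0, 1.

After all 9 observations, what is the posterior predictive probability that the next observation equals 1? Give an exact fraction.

obs 1: x=0 → posterior Beta(11/4, 4)
obs 2: x=0 → posterior Beta(11/4, 5)
obs 3: x=1 → posterior Beta(15/4, 5)
obs 4: x=1 → posterior Beta(19/4, 5)
obs 5: x=1 → posterior Beta(23/4, 5)
obs 6: x=0 → posterior Beta(23/4, 6)
obs 7: x=1 → posterior Beta(27/4, 6)
obs 8: x=0 → posterior Beta(27/4, 7)
obs 9: x=1 → posterior Beta(31/4, 7)

31/59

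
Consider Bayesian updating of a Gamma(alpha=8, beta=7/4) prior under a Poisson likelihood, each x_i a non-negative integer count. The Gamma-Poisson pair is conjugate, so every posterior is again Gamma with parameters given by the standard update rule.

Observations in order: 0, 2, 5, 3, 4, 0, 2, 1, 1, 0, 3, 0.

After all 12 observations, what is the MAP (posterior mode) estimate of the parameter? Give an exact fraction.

112/55

obs 1: x=0 → posterior Gamma(8, 11/4)
obs 2: x=2 → posterior Gamma(10, 15/4)
obs 3: x=5 → posterior Gamma(15, 19/4)
obs 4: x=3 → posterior Gamma(18, 23/4)
obs 5: x=4 → posterior Gamma(22, 27/4)
obs 6: x=0 → posterior Gamma(22, 31/4)
obs 7: x=2 → posterior Gamma(24, 35/4)
obs 8: x=1 → posterior Gamma(25, 39/4)
obs 9: x=1 → posterior Gamma(26, 43/4)
obs 10: x=0 → posterior Gamma(26, 47/4)
obs 11: x=3 → posterior Gamma(29, 51/4)
obs 12: x=0 → posterior Gamma(29, 55/4)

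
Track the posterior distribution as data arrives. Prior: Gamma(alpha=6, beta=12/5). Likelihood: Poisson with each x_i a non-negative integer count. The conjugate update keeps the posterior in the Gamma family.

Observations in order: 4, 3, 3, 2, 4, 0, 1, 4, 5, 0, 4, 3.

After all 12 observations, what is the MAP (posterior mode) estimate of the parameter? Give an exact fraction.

obs 1: x=4 → posterior Gamma(10, 17/5)
obs 2: x=3 → posterior Gamma(13, 22/5)
obs 3: x=3 → posterior Gamma(16, 27/5)
obs 4: x=2 → posterior Gamma(18, 32/5)
obs 5: x=4 → posterior Gamma(22, 37/5)
obs 6: x=0 → posterior Gamma(22, 42/5)
obs 7: x=1 → posterior Gamma(23, 47/5)
obs 8: x=4 → posterior Gamma(27, 52/5)
obs 9: x=5 → posterior Gamma(32, 57/5)
obs 10: x=0 → posterior Gamma(32, 62/5)
obs 11: x=4 → posterior Gamma(36, 67/5)
obs 12: x=3 → posterior Gamma(39, 72/5)

95/36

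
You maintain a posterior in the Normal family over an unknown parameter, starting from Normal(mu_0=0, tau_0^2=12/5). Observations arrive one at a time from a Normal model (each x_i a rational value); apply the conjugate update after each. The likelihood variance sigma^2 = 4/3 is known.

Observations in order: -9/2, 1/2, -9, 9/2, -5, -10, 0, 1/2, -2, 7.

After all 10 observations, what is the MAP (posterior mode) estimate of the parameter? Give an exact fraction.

obs 1: x=-9/2 → posterior Normal(-81/28, 6/7)
obs 2: x=1/2 → posterior Normal(-36/23, 12/23)
obs 3: x=-9 → posterior Normal(-117/32, 3/8)
obs 4: x=9/2 → posterior Normal(-153/82, 12/41)
obs 5: x=-5 → posterior Normal(-243/100, 6/25)
obs 6: x=-10 → posterior Normal(-423/118, 12/59)
obs 7: x=0 → posterior Normal(-423/136, 3/17)
obs 8: x=1/2 → posterior Normal(-207/77, 12/77)
obs 9: x=-2 → posterior Normal(-225/86, 6/43)
obs 10: x=7 → posterior Normal(-162/95, 12/95)

-162/95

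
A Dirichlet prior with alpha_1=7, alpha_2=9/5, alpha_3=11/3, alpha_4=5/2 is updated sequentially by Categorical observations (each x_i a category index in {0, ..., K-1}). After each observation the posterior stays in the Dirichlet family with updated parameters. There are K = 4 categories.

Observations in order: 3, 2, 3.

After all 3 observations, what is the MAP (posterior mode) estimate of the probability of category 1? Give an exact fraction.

obs 1: x=3 → posterior Dirichlet(7, 9/5, 11/3, 7/2)
obs 2: x=2 → posterior Dirichlet(7, 9/5, 14/3, 7/2)
obs 3: x=3 → posterior Dirichlet(7, 9/5, 14/3, 9/2)

24/419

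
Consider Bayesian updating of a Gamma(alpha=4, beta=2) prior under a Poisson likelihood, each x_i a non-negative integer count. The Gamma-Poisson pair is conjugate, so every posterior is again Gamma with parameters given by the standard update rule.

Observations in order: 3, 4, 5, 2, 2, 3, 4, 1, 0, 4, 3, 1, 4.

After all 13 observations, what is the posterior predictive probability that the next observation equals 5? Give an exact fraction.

15010439198999275883257278110249899327754974365234375/191561942608236107294793378393788647952342390272950272

obs 1: x=3 → posterior Gamma(7, 3)
obs 2: x=4 → posterior Gamma(11, 4)
obs 3: x=5 → posterior Gamma(16, 5)
obs 4: x=2 → posterior Gamma(18, 6)
obs 5: x=2 → posterior Gamma(20, 7)
obs 6: x=3 → posterior Gamma(23, 8)
obs 7: x=4 → posterior Gamma(27, 9)
obs 8: x=1 → posterior Gamma(28, 10)
obs 9: x=0 → posterior Gamma(28, 11)
obs 10: x=4 → posterior Gamma(32, 12)
obs 11: x=3 → posterior Gamma(35, 13)
obs 12: x=1 → posterior Gamma(36, 14)
obs 13: x=4 → posterior Gamma(40, 15)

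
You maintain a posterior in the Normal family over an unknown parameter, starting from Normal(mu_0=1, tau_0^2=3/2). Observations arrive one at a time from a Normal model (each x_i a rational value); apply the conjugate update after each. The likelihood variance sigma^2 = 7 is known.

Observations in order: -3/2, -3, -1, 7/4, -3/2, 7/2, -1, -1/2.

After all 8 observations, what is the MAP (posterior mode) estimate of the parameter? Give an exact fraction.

17/152

obs 1: x=-3/2 → posterior Normal(19/34, 21/17)
obs 2: x=-3 → posterior Normal(1/40, 21/20)
obs 3: x=-1 → posterior Normal(-5/46, 21/23)
obs 4: x=7/4 → posterior Normal(11/104, 21/26)
obs 5: x=-3/2 → posterior Normal(-7/116, 21/29)
obs 6: x=7/2 → posterior Normal(35/128, 21/32)
obs 7: x=-1 → posterior Normal(23/140, 3/5)
obs 8: x=-1/2 → posterior Normal(17/152, 21/38)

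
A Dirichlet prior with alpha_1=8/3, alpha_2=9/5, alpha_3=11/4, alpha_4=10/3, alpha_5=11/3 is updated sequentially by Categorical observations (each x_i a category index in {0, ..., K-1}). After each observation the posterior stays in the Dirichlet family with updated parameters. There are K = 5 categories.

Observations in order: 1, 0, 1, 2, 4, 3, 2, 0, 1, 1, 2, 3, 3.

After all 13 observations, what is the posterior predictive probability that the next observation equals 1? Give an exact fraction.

348/1633

obs 1: x=1 → posterior Dirichlet(8/3, 14/5, 11/4, 10/3, 11/3)
obs 2: x=0 → posterior Dirichlet(11/3, 14/5, 11/4, 10/3, 11/3)
obs 3: x=1 → posterior Dirichlet(11/3, 19/5, 11/4, 10/3, 11/3)
obs 4: x=2 → posterior Dirichlet(11/3, 19/5, 15/4, 10/3, 11/3)
obs 5: x=4 → posterior Dirichlet(11/3, 19/5, 15/4, 10/3, 14/3)
obs 6: x=3 → posterior Dirichlet(11/3, 19/5, 15/4, 13/3, 14/3)
obs 7: x=2 → posterior Dirichlet(11/3, 19/5, 19/4, 13/3, 14/3)
obs 8: x=0 → posterior Dirichlet(14/3, 19/5, 19/4, 13/3, 14/3)
obs 9: x=1 → posterior Dirichlet(14/3, 24/5, 19/4, 13/3, 14/3)
obs 10: x=1 → posterior Dirichlet(14/3, 29/5, 19/4, 13/3, 14/3)
obs 11: x=2 → posterior Dirichlet(14/3, 29/5, 23/4, 13/3, 14/3)
obs 12: x=3 → posterior Dirichlet(14/3, 29/5, 23/4, 16/3, 14/3)
obs 13: x=3 → posterior Dirichlet(14/3, 29/5, 23/4, 19/3, 14/3)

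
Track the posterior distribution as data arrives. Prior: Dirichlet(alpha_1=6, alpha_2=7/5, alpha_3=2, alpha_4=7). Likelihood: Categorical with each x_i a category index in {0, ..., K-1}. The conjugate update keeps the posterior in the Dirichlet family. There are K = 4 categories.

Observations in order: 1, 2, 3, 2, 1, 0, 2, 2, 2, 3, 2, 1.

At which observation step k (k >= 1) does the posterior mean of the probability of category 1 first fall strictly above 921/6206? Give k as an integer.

k = 5

obs 1: x=1 → posterior Dirichlet(6, 12/5, 2, 7)
obs 2: x=2 → posterior Dirichlet(6, 12/5, 3, 7)
obs 3: x=3 → posterior Dirichlet(6, 12/5, 3, 8)
obs 4: x=2 → posterior Dirichlet(6, 12/5, 4, 8)
obs 5: x=1 → posterior Dirichlet(6, 17/5, 4, 8)
obs 6: x=0 → posterior Dirichlet(7, 17/5, 4, 8)
obs 7: x=2 → posterior Dirichlet(7, 17/5, 5, 8)
obs 8: x=2 → posterior Dirichlet(7, 17/5, 6, 8)
obs 9: x=2 → posterior Dirichlet(7, 17/5, 7, 8)
obs 10: x=3 → posterior Dirichlet(7, 17/5, 7, 9)
obs 11: x=2 → posterior Dirichlet(7, 17/5, 8, 9)
obs 12: x=1 → posterior Dirichlet(7, 22/5, 8, 9)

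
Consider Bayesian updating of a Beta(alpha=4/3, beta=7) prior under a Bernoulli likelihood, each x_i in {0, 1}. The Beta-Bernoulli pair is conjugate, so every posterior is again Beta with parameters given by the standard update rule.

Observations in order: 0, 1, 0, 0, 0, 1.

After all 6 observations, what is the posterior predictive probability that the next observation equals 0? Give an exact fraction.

obs 1: x=0 → posterior Beta(4/3, 8)
obs 2: x=1 → posterior Beta(7/3, 8)
obs 3: x=0 → posterior Beta(7/3, 9)
obs 4: x=0 → posterior Beta(7/3, 10)
obs 5: x=0 → posterior Beta(7/3, 11)
obs 6: x=1 → posterior Beta(10/3, 11)

33/43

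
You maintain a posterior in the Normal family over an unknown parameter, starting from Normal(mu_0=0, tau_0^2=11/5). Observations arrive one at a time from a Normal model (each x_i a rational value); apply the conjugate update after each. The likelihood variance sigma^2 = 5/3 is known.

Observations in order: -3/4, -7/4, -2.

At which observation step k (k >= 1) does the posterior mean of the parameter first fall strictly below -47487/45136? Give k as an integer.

obs 1: x=-3/4 → posterior Normal(-99/232, 55/58)
obs 2: x=-7/4 → posterior Normal(-165/182, 55/91)
obs 3: x=-2 → posterior Normal(-297/248, 55/124)

k = 3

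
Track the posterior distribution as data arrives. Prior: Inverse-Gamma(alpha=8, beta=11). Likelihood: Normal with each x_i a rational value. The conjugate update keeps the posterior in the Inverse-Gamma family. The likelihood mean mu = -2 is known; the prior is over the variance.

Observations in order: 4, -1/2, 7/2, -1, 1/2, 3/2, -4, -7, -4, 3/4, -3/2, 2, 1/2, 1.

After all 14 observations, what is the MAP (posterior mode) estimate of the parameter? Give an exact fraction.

obs 1: x=4 → posterior Inverse-Gamma(17/2, 29)
obs 2: x=-1/2 → posterior Inverse-Gamma(9, 241/8)
obs 3: x=7/2 → posterior Inverse-Gamma(19/2, 181/4)
obs 4: x=-1 → posterior Inverse-Gamma(10, 183/4)
obs 5: x=1/2 → posterior Inverse-Gamma(21/2, 391/8)
obs 6: x=3/2 → posterior Inverse-Gamma(11, 55)
obs 7: x=-4 → posterior Inverse-Gamma(23/2, 57)
obs 8: x=-7 → posterior Inverse-Gamma(12, 139/2)
obs 9: x=-4 → posterior Inverse-Gamma(25/2, 143/2)
obs 10: x=3/4 → posterior Inverse-Gamma(13, 2409/32)
obs 11: x=-3/2 → posterior Inverse-Gamma(27/2, 2413/32)
obs 12: x=2 → posterior Inverse-Gamma(14, 2669/32)
obs 13: x=1/2 → posterior Inverse-Gamma(29/2, 2769/32)
obs 14: x=1 → posterior Inverse-Gamma(15, 2913/32)

2913/512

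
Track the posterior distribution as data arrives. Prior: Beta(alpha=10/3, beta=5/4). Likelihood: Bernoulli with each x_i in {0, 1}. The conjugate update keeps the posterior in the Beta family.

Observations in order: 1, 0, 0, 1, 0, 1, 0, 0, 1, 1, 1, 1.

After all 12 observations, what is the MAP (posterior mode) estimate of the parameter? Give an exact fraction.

obs 1: x=1 → posterior Beta(13/3, 5/4)
obs 2: x=0 → posterior Beta(13/3, 9/4)
obs 3: x=0 → posterior Beta(13/3, 13/4)
obs 4: x=1 → posterior Beta(16/3, 13/4)
obs 5: x=0 → posterior Beta(16/3, 17/4)
obs 6: x=1 → posterior Beta(19/3, 17/4)
obs 7: x=0 → posterior Beta(19/3, 21/4)
obs 8: x=0 → posterior Beta(19/3, 25/4)
obs 9: x=1 → posterior Beta(22/3, 25/4)
obs 10: x=1 → posterior Beta(25/3, 25/4)
obs 11: x=1 → posterior Beta(28/3, 25/4)
obs 12: x=1 → posterior Beta(31/3, 25/4)

16/25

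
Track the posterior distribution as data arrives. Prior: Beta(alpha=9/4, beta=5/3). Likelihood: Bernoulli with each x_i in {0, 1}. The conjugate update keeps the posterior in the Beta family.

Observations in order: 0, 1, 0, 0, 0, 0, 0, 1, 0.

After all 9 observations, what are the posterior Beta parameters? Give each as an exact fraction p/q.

obs 1: x=0 → posterior Beta(9/4, 8/3)
obs 2: x=1 → posterior Beta(13/4, 8/3)
obs 3: x=0 → posterior Beta(13/4, 11/3)
obs 4: x=0 → posterior Beta(13/4, 14/3)
obs 5: x=0 → posterior Beta(13/4, 17/3)
obs 6: x=0 → posterior Beta(13/4, 20/3)
obs 7: x=0 → posterior Beta(13/4, 23/3)
obs 8: x=1 → posterior Beta(17/4, 23/3)
obs 9: x=0 → posterior Beta(17/4, 26/3)

alpha=17/4, beta=26/3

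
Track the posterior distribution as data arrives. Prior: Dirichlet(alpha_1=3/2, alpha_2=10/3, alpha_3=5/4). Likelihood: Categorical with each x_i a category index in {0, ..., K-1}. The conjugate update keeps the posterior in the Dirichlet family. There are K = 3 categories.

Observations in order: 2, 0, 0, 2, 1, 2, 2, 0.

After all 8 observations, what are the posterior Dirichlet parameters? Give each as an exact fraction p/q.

alpha_1=9/2, alpha_2=13/3, alpha_3=21/4

obs 1: x=2 → posterior Dirichlet(3/2, 10/3, 9/4)
obs 2: x=0 → posterior Dirichlet(5/2, 10/3, 9/4)
obs 3: x=0 → posterior Dirichlet(7/2, 10/3, 9/4)
obs 4: x=2 → posterior Dirichlet(7/2, 10/3, 13/4)
obs 5: x=1 → posterior Dirichlet(7/2, 13/3, 13/4)
obs 6: x=2 → posterior Dirichlet(7/2, 13/3, 17/4)
obs 7: x=2 → posterior Dirichlet(7/2, 13/3, 21/4)
obs 8: x=0 → posterior Dirichlet(9/2, 13/3, 21/4)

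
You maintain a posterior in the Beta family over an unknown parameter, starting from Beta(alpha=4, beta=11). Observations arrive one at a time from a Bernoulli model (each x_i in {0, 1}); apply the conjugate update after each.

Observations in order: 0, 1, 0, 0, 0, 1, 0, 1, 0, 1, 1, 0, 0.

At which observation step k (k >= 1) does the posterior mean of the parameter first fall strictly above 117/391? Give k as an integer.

k = 8

obs 1: x=0 → posterior Beta(4, 12)
obs 2: x=1 → posterior Beta(5, 12)
obs 3: x=0 → posterior Beta(5, 13)
obs 4: x=0 → posterior Beta(5, 14)
obs 5: x=0 → posterior Beta(5, 15)
obs 6: x=1 → posterior Beta(6, 15)
obs 7: x=0 → posterior Beta(6, 16)
obs 8: x=1 → posterior Beta(7, 16)
obs 9: x=0 → posterior Beta(7, 17)
obs 10: x=1 → posterior Beta(8, 17)
obs 11: x=1 → posterior Beta(9, 17)
obs 12: x=0 → posterior Beta(9, 18)
obs 13: x=0 → posterior Beta(9, 19)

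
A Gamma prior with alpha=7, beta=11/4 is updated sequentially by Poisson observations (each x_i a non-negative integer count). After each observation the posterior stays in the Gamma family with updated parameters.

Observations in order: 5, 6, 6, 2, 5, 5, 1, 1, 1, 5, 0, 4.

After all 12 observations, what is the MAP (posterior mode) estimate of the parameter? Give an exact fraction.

obs 1: x=5 → posterior Gamma(12, 15/4)
obs 2: x=6 → posterior Gamma(18, 19/4)
obs 3: x=6 → posterior Gamma(24, 23/4)
obs 4: x=2 → posterior Gamma(26, 27/4)
obs 5: x=5 → posterior Gamma(31, 31/4)
obs 6: x=5 → posterior Gamma(36, 35/4)
obs 7: x=1 → posterior Gamma(37, 39/4)
obs 8: x=1 → posterior Gamma(38, 43/4)
obs 9: x=1 → posterior Gamma(39, 47/4)
obs 10: x=5 → posterior Gamma(44, 51/4)
obs 11: x=0 → posterior Gamma(44, 55/4)
obs 12: x=4 → posterior Gamma(48, 59/4)

188/59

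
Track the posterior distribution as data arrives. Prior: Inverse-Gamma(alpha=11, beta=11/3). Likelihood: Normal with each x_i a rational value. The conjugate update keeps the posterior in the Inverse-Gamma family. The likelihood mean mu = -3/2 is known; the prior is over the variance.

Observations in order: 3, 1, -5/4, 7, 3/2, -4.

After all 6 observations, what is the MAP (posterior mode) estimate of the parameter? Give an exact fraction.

5827/1440

obs 1: x=3 → posterior Inverse-Gamma(23/2, 331/24)
obs 2: x=1 → posterior Inverse-Gamma(12, 203/12)
obs 3: x=-5/4 → posterior Inverse-Gamma(25/2, 1627/96)
obs 4: x=7 → posterior Inverse-Gamma(13, 5095/96)
obs 5: x=3/2 → posterior Inverse-Gamma(27/2, 5527/96)
obs 6: x=-4 → posterior Inverse-Gamma(14, 5827/96)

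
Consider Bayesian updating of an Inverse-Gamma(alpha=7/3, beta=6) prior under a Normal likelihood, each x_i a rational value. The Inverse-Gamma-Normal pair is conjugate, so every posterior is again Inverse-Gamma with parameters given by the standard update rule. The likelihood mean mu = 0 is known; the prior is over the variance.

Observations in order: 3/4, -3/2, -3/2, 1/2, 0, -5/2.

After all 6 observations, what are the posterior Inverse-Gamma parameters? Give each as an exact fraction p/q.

alpha=16/3, beta=377/32

obs 1: x=3/4 → posterior Inverse-Gamma(17/6, 201/32)
obs 2: x=-3/2 → posterior Inverse-Gamma(10/3, 237/32)
obs 3: x=-3/2 → posterior Inverse-Gamma(23/6, 273/32)
obs 4: x=1/2 → posterior Inverse-Gamma(13/3, 277/32)
obs 5: x=0 → posterior Inverse-Gamma(29/6, 277/32)
obs 6: x=-5/2 → posterior Inverse-Gamma(16/3, 377/32)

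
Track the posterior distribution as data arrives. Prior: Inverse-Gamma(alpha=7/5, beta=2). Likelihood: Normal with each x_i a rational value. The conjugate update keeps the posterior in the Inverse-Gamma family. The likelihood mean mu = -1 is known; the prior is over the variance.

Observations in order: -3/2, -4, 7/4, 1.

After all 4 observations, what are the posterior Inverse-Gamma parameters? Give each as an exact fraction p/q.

alpha=17/5, beta=397/32

obs 1: x=-3/2 → posterior Inverse-Gamma(19/10, 17/8)
obs 2: x=-4 → posterior Inverse-Gamma(12/5, 53/8)
obs 3: x=7/4 → posterior Inverse-Gamma(29/10, 333/32)
obs 4: x=1 → posterior Inverse-Gamma(17/5, 397/32)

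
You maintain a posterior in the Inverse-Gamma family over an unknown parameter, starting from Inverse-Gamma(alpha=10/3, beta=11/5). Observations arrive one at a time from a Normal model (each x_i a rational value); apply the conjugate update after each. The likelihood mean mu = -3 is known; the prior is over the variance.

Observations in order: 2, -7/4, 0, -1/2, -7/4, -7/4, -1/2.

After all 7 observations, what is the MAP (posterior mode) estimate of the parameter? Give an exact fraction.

obs 1: x=2 → posterior Inverse-Gamma(23/6, 147/10)
obs 2: x=-7/4 → posterior Inverse-Gamma(13/3, 2477/160)
obs 3: x=0 → posterior Inverse-Gamma(29/6, 3197/160)
obs 4: x=-1/2 → posterior Inverse-Gamma(16/3, 3697/160)
obs 5: x=-7/4 → posterior Inverse-Gamma(35/6, 1911/80)
obs 6: x=-7/4 → posterior Inverse-Gamma(19/3, 3947/160)
obs 7: x=-1/2 → posterior Inverse-Gamma(41/6, 4447/160)

13341/3760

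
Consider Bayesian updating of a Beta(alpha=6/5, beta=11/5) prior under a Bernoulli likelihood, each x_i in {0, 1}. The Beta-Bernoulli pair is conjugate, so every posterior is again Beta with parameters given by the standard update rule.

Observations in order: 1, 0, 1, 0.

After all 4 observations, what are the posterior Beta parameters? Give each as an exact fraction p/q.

obs 1: x=1 → posterior Beta(11/5, 11/5)
obs 2: x=0 → posterior Beta(11/5, 16/5)
obs 3: x=1 → posterior Beta(16/5, 16/5)
obs 4: x=0 → posterior Beta(16/5, 21/5)

alpha=16/5, beta=21/5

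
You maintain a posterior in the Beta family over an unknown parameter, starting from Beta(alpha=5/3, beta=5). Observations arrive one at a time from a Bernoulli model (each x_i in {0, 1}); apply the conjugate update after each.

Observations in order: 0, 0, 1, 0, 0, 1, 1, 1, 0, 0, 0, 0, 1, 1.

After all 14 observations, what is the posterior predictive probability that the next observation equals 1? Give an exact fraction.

obs 1: x=0 → posterior Beta(5/3, 6)
obs 2: x=0 → posterior Beta(5/3, 7)
obs 3: x=1 → posterior Beta(8/3, 7)
obs 4: x=0 → posterior Beta(8/3, 8)
obs 5: x=0 → posterior Beta(8/3, 9)
obs 6: x=1 → posterior Beta(11/3, 9)
obs 7: x=1 → posterior Beta(14/3, 9)
obs 8: x=1 → posterior Beta(17/3, 9)
obs 9: x=0 → posterior Beta(17/3, 10)
obs 10: x=0 → posterior Beta(17/3, 11)
obs 11: x=0 → posterior Beta(17/3, 12)
obs 12: x=0 → posterior Beta(17/3, 13)
obs 13: x=1 → posterior Beta(20/3, 13)
obs 14: x=1 → posterior Beta(23/3, 13)

23/62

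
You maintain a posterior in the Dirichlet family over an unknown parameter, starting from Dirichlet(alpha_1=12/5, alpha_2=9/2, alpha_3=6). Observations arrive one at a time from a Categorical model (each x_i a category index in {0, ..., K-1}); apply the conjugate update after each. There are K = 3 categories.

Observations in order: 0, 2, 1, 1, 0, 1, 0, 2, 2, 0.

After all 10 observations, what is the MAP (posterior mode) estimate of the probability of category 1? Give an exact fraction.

65/199

obs 1: x=0 → posterior Dirichlet(17/5, 9/2, 6)
obs 2: x=2 → posterior Dirichlet(17/5, 9/2, 7)
obs 3: x=1 → posterior Dirichlet(17/5, 11/2, 7)
obs 4: x=1 → posterior Dirichlet(17/5, 13/2, 7)
obs 5: x=0 → posterior Dirichlet(22/5, 13/2, 7)
obs 6: x=1 → posterior Dirichlet(22/5, 15/2, 7)
obs 7: x=0 → posterior Dirichlet(27/5, 15/2, 7)
obs 8: x=2 → posterior Dirichlet(27/5, 15/2, 8)
obs 9: x=2 → posterior Dirichlet(27/5, 15/2, 9)
obs 10: x=0 → posterior Dirichlet(32/5, 15/2, 9)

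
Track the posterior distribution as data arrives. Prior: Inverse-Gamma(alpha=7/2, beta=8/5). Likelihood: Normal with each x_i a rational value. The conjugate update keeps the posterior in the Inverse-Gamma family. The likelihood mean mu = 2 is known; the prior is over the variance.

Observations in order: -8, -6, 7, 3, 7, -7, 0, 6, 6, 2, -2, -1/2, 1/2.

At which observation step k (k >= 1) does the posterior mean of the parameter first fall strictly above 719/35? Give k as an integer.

k = 2

obs 1: x=-8 → posterior Inverse-Gamma(4, 258/5)
obs 2: x=-6 → posterior Inverse-Gamma(9/2, 418/5)
obs 3: x=7 → posterior Inverse-Gamma(5, 961/10)
obs 4: x=3 → posterior Inverse-Gamma(11/2, 483/5)
obs 5: x=7 → posterior Inverse-Gamma(6, 1091/10)
obs 6: x=-7 → posterior Inverse-Gamma(13/2, 748/5)
obs 7: x=0 → posterior Inverse-Gamma(7, 758/5)
obs 8: x=6 → posterior Inverse-Gamma(15/2, 798/5)
obs 9: x=6 → posterior Inverse-Gamma(8, 838/5)
obs 10: x=2 → posterior Inverse-Gamma(17/2, 838/5)
obs 11: x=-2 → posterior Inverse-Gamma(9, 878/5)
obs 12: x=-1/2 → posterior Inverse-Gamma(19/2, 7149/40)
obs 13: x=1/2 → posterior Inverse-Gamma(10, 3597/20)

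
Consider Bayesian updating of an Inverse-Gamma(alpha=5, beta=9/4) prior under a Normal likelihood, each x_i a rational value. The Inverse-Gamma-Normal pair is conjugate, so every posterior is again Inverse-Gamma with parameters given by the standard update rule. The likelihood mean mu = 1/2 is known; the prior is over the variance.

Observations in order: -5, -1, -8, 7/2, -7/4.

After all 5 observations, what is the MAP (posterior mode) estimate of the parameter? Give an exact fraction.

obs 1: x=-5 → posterior Inverse-Gamma(11/2, 139/8)
obs 2: x=-1 → posterior Inverse-Gamma(6, 37/2)
obs 3: x=-8 → posterior Inverse-Gamma(13/2, 437/8)
obs 4: x=7/2 → posterior Inverse-Gamma(7, 473/8)
obs 5: x=-7/4 → posterior Inverse-Gamma(15/2, 1973/32)

1973/272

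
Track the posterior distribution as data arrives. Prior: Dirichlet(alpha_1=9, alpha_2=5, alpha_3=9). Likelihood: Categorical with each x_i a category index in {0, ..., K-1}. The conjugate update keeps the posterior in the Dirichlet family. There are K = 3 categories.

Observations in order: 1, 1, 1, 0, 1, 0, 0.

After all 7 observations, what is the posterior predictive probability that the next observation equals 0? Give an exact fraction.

2/5

obs 1: x=1 → posterior Dirichlet(9, 6, 9)
obs 2: x=1 → posterior Dirichlet(9, 7, 9)
obs 3: x=1 → posterior Dirichlet(9, 8, 9)
obs 4: x=0 → posterior Dirichlet(10, 8, 9)
obs 5: x=1 → posterior Dirichlet(10, 9, 9)
obs 6: x=0 → posterior Dirichlet(11, 9, 9)
obs 7: x=0 → posterior Dirichlet(12, 9, 9)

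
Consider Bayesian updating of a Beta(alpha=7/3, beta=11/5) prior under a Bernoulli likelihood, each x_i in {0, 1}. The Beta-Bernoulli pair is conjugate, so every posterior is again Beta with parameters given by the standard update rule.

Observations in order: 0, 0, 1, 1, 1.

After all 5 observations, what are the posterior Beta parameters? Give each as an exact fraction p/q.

alpha=16/3, beta=21/5

obs 1: x=0 → posterior Beta(7/3, 16/5)
obs 2: x=0 → posterior Beta(7/3, 21/5)
obs 3: x=1 → posterior Beta(10/3, 21/5)
obs 4: x=1 → posterior Beta(13/3, 21/5)
obs 5: x=1 → posterior Beta(16/3, 21/5)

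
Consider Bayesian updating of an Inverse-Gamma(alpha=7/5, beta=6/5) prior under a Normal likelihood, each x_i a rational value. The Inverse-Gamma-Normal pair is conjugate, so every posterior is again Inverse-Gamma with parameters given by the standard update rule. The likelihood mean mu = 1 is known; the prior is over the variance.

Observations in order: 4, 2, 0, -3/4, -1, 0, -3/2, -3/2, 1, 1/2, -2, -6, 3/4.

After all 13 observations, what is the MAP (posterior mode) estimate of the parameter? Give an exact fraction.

3691/712

obs 1: x=4 → posterior Inverse-Gamma(19/10, 57/10)
obs 2: x=2 → posterior Inverse-Gamma(12/5, 31/5)
obs 3: x=0 → posterior Inverse-Gamma(29/10, 67/10)
obs 4: x=-3/4 → posterior Inverse-Gamma(17/5, 1317/160)
obs 5: x=-1 → posterior Inverse-Gamma(39/10, 1637/160)
obs 6: x=0 → posterior Inverse-Gamma(22/5, 1717/160)
obs 7: x=-3/2 → posterior Inverse-Gamma(49/10, 2217/160)
obs 8: x=-3/2 → posterior Inverse-Gamma(27/5, 2717/160)
obs 9: x=1 → posterior Inverse-Gamma(59/10, 2717/160)
obs 10: x=1/2 → posterior Inverse-Gamma(32/5, 2737/160)
obs 11: x=-2 → posterior Inverse-Gamma(69/10, 3457/160)
obs 12: x=-6 → posterior Inverse-Gamma(37/5, 7377/160)
obs 13: x=3/4 → posterior Inverse-Gamma(79/10, 3691/80)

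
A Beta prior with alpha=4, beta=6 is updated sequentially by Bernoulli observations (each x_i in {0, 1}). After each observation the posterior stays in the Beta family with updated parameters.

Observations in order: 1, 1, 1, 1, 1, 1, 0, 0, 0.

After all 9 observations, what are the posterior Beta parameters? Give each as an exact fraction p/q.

obs 1: x=1 → posterior Beta(5, 6)
obs 2: x=1 → posterior Beta(6, 6)
obs 3: x=1 → posterior Beta(7, 6)
obs 4: x=1 → posterior Beta(8, 6)
obs 5: x=1 → posterior Beta(9, 6)
obs 6: x=1 → posterior Beta(10, 6)
obs 7: x=0 → posterior Beta(10, 7)
obs 8: x=0 → posterior Beta(10, 8)
obs 9: x=0 → posterior Beta(10, 9)

alpha=10, beta=9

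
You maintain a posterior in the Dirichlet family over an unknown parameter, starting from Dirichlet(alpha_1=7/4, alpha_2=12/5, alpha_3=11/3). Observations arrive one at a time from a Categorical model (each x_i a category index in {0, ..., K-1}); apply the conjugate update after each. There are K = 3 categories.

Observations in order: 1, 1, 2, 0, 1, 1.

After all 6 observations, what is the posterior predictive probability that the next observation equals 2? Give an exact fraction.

obs 1: x=1 → posterior Dirichlet(7/4, 17/5, 11/3)
obs 2: x=1 → posterior Dirichlet(7/4, 22/5, 11/3)
obs 3: x=2 → posterior Dirichlet(7/4, 22/5, 14/3)
obs 4: x=0 → posterior Dirichlet(11/4, 22/5, 14/3)
obs 5: x=1 → posterior Dirichlet(11/4, 27/5, 14/3)
obs 6: x=1 → posterior Dirichlet(11/4, 32/5, 14/3)

280/829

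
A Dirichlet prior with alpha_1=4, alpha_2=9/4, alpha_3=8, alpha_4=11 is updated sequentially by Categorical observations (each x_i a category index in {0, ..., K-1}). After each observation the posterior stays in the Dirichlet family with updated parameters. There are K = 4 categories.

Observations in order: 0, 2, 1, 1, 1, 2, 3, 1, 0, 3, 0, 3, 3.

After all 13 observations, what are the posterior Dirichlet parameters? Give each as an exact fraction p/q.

alpha_1=7, alpha_2=25/4, alpha_3=10, alpha_4=15

obs 1: x=0 → posterior Dirichlet(5, 9/4, 8, 11)
obs 2: x=2 → posterior Dirichlet(5, 9/4, 9, 11)
obs 3: x=1 → posterior Dirichlet(5, 13/4, 9, 11)
obs 4: x=1 → posterior Dirichlet(5, 17/4, 9, 11)
obs 5: x=1 → posterior Dirichlet(5, 21/4, 9, 11)
obs 6: x=2 → posterior Dirichlet(5, 21/4, 10, 11)
obs 7: x=3 → posterior Dirichlet(5, 21/4, 10, 12)
obs 8: x=1 → posterior Dirichlet(5, 25/4, 10, 12)
obs 9: x=0 → posterior Dirichlet(6, 25/4, 10, 12)
obs 10: x=3 → posterior Dirichlet(6, 25/4, 10, 13)
obs 11: x=0 → posterior Dirichlet(7, 25/4, 10, 13)
obs 12: x=3 → posterior Dirichlet(7, 25/4, 10, 14)
obs 13: x=3 → posterior Dirichlet(7, 25/4, 10, 15)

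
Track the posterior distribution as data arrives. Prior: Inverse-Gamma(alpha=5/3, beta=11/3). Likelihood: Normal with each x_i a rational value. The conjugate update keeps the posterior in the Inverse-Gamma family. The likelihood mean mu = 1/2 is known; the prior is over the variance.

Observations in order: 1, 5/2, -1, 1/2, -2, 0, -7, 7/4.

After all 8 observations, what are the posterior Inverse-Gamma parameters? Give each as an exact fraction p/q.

obs 1: x=1 → posterior Inverse-Gamma(13/6, 91/24)
obs 2: x=5/2 → posterior Inverse-Gamma(8/3, 139/24)
obs 3: x=-1 → posterior Inverse-Gamma(19/6, 83/12)
obs 4: x=1/2 → posterior Inverse-Gamma(11/3, 83/12)
obs 5: x=-2 → posterior Inverse-Gamma(25/6, 241/24)
obs 6: x=0 → posterior Inverse-Gamma(14/3, 61/6)
obs 7: x=-7 → posterior Inverse-Gamma(31/6, 919/24)
obs 8: x=7/4 → posterior Inverse-Gamma(17/3, 3751/96)

alpha=17/3, beta=3751/96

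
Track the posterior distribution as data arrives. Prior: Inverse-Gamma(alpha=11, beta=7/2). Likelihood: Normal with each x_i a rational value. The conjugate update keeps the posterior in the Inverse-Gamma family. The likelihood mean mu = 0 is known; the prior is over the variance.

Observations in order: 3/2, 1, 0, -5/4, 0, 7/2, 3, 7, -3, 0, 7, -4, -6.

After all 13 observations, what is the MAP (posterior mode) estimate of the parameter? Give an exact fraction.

obs 1: x=3/2 → posterior Inverse-Gamma(23/2, 37/8)
obs 2: x=1 → posterior Inverse-Gamma(12, 41/8)
obs 3: x=0 → posterior Inverse-Gamma(25/2, 41/8)
obs 4: x=-5/4 → posterior Inverse-Gamma(13, 189/32)
obs 5: x=0 → posterior Inverse-Gamma(27/2, 189/32)
obs 6: x=7/2 → posterior Inverse-Gamma(14, 385/32)
obs 7: x=3 → posterior Inverse-Gamma(29/2, 529/32)
obs 8: x=7 → posterior Inverse-Gamma(15, 1313/32)
obs 9: x=-3 → posterior Inverse-Gamma(31/2, 1457/32)
obs 10: x=0 → posterior Inverse-Gamma(16, 1457/32)
obs 11: x=7 → posterior Inverse-Gamma(33/2, 2241/32)
obs 12: x=-4 → posterior Inverse-Gamma(17, 2497/32)
obs 13: x=-6 → posterior Inverse-Gamma(35/2, 3073/32)

3073/592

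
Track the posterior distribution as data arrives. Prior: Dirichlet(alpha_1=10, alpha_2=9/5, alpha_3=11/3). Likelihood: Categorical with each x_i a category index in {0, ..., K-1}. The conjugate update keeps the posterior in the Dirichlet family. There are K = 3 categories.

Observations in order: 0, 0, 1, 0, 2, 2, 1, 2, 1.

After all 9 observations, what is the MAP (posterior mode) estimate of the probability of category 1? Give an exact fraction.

obs 1: x=0 → posterior Dirichlet(11, 9/5, 11/3)
obs 2: x=0 → posterior Dirichlet(12, 9/5, 11/3)
obs 3: x=1 → posterior Dirichlet(12, 14/5, 11/3)
obs 4: x=0 → posterior Dirichlet(13, 14/5, 11/3)
obs 5: x=2 → posterior Dirichlet(13, 14/5, 14/3)
obs 6: x=2 → posterior Dirichlet(13, 14/5, 17/3)
obs 7: x=1 → posterior Dirichlet(13, 19/5, 17/3)
obs 8: x=2 → posterior Dirichlet(13, 19/5, 20/3)
obs 9: x=1 → posterior Dirichlet(13, 24/5, 20/3)

57/322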